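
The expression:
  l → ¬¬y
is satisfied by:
  {y: True, l: False}
  {l: False, y: False}
  {l: True, y: True}


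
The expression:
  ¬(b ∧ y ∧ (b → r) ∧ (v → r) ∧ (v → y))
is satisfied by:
  {y: False, b: False, r: False}
  {r: True, y: False, b: False}
  {b: True, y: False, r: False}
  {r: True, b: True, y: False}
  {y: True, r: False, b: False}
  {r: True, y: True, b: False}
  {b: True, y: True, r: False}


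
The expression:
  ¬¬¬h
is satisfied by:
  {h: False}


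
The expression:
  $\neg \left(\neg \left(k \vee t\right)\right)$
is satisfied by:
  {k: True, t: True}
  {k: True, t: False}
  {t: True, k: False}


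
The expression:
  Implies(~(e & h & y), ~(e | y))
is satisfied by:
  {h: True, e: False, y: False}
  {e: False, y: False, h: False}
  {y: True, h: True, e: True}


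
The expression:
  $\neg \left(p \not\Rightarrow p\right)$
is always true.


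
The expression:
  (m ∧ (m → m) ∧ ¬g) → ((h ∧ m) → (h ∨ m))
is always true.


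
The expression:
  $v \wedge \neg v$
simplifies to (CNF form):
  $\text{False}$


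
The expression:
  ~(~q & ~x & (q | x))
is always true.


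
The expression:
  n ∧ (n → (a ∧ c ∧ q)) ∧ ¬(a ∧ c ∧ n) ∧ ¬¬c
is never true.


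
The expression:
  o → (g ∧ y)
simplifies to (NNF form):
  (g ∧ y) ∨ ¬o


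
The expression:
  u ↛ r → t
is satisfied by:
  {r: True, t: True, u: False}
  {r: True, u: False, t: False}
  {t: True, u: False, r: False}
  {t: False, u: False, r: False}
  {r: True, t: True, u: True}
  {r: True, u: True, t: False}
  {t: True, u: True, r: False}


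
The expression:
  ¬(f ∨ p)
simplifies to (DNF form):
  ¬f ∧ ¬p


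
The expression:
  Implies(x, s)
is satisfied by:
  {s: True, x: False}
  {x: False, s: False}
  {x: True, s: True}


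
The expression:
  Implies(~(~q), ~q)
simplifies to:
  ~q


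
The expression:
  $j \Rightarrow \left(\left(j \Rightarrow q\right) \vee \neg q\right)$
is always true.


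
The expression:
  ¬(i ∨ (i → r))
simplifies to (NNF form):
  False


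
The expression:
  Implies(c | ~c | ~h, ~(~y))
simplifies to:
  y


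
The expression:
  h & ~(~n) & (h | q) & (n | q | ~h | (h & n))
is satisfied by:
  {h: True, n: True}


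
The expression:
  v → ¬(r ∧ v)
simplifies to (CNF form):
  ¬r ∨ ¬v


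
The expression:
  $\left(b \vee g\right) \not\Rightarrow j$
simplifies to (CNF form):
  $\neg j \wedge \left(b \vee g\right)$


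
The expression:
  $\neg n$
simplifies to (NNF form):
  $\neg n$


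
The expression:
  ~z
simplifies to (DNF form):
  ~z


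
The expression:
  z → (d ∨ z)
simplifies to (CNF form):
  True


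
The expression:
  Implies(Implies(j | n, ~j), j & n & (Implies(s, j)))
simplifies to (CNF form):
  j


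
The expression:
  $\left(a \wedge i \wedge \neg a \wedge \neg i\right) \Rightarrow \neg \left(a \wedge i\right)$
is always true.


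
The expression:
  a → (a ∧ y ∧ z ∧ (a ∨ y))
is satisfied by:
  {z: True, y: True, a: False}
  {z: True, y: False, a: False}
  {y: True, z: False, a: False}
  {z: False, y: False, a: False}
  {a: True, z: True, y: True}


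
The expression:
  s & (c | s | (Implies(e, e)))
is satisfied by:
  {s: True}


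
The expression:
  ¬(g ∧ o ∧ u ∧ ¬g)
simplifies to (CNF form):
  True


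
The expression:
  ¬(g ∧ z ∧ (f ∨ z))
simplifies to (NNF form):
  ¬g ∨ ¬z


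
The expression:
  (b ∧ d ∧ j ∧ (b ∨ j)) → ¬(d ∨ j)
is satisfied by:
  {d: False, b: False, j: False}
  {j: True, d: False, b: False}
  {b: True, d: False, j: False}
  {j: True, b: True, d: False}
  {d: True, j: False, b: False}
  {j: True, d: True, b: False}
  {b: True, d: True, j: False}


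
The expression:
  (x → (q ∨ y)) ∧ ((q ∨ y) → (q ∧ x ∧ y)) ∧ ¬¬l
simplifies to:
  l ∧ (q ∨ ¬y) ∧ (x ∨ ¬q) ∧ (y ∨ ¬x)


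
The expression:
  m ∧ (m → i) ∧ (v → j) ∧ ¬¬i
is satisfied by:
  {m: True, j: True, i: True, v: False}
  {m: True, i: True, j: False, v: False}
  {m: True, v: True, j: True, i: True}


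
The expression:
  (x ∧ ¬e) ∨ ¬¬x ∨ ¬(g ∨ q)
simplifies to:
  x ∨ (¬g ∧ ¬q)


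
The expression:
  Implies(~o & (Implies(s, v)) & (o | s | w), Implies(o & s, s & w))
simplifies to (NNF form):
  True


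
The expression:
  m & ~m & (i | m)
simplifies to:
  False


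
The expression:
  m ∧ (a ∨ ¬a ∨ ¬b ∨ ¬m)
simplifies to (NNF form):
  m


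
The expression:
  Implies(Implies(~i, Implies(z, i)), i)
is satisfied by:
  {i: True, z: True}
  {i: True, z: False}
  {z: True, i: False}


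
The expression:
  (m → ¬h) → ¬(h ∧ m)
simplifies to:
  True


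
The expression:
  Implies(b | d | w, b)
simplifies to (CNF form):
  (b | ~d) & (b | ~w)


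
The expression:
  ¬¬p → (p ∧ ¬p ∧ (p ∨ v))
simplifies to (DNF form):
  ¬p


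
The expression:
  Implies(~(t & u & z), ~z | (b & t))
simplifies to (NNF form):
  ~z | (b & t) | (t & u)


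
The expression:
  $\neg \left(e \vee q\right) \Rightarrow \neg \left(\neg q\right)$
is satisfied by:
  {q: True, e: True}
  {q: True, e: False}
  {e: True, q: False}


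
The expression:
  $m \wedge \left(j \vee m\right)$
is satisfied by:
  {m: True}


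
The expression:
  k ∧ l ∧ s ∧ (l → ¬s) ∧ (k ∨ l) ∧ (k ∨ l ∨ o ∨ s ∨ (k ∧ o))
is never true.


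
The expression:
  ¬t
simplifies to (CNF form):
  ¬t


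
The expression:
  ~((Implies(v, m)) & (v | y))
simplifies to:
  (v & ~m) | (~v & ~y)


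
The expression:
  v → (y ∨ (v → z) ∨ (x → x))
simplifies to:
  True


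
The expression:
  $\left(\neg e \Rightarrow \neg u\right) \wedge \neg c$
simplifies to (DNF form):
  $\left(e \wedge \neg c\right) \vee \left(\neg c \wedge \neg u\right)$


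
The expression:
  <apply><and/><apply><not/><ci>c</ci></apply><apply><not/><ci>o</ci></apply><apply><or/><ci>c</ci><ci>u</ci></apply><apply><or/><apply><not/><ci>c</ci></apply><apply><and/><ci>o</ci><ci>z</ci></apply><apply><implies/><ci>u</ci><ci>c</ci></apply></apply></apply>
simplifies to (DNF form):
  <apply><and/><ci>u</ci><apply><not/><ci>c</ci></apply><apply><not/><ci>o</ci></apply></apply>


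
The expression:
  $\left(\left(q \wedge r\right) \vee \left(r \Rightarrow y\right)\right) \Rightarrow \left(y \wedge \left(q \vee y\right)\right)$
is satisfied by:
  {y: True, r: True, q: False}
  {y: True, r: False, q: False}
  {y: True, q: True, r: True}
  {y: True, q: True, r: False}
  {r: True, q: False, y: False}


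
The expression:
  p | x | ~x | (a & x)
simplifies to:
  True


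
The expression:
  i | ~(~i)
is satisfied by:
  {i: True}


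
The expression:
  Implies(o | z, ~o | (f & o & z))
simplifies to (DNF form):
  ~o | (f & z)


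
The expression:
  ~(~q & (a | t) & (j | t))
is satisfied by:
  {q: True, j: False, a: False, t: False}
  {q: True, a: True, j: False, t: False}
  {q: True, j: True, a: False, t: False}
  {q: True, a: True, j: True, t: False}
  {q: True, t: True, j: False, a: False}
  {q: True, t: True, a: True, j: False}
  {q: True, t: True, j: True, a: False}
  {q: True, t: True, a: True, j: True}
  {t: False, j: False, a: False, q: False}
  {a: True, t: False, j: False, q: False}
  {j: True, t: False, a: False, q: False}


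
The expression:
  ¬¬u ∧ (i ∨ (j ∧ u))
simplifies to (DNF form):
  (i ∧ u) ∨ (j ∧ u)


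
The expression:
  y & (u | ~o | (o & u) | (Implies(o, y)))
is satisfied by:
  {y: True}


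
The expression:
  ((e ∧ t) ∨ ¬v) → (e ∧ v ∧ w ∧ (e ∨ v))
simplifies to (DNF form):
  (v ∧ w) ∨ (v ∧ ¬e) ∨ (v ∧ ¬t)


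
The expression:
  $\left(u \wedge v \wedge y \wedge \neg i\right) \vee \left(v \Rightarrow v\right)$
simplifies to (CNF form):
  $\text{True}$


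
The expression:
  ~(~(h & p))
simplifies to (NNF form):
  h & p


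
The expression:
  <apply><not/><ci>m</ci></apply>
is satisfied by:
  {m: False}


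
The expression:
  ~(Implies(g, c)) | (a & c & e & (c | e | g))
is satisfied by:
  {e: True, a: True, g: True, c: False}
  {e: True, g: True, a: False, c: False}
  {a: True, g: True, e: False, c: False}
  {g: True, e: False, a: False, c: False}
  {c: True, e: True, a: True, g: True}
  {c: True, e: True, a: True, g: False}


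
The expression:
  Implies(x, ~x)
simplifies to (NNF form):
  ~x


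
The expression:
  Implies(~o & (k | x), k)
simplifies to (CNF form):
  k | o | ~x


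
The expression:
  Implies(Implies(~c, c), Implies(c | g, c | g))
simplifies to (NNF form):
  True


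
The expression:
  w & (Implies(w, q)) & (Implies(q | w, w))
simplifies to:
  q & w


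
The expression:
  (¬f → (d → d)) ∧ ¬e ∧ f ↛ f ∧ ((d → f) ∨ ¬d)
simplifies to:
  False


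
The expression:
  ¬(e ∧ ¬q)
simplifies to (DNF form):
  q ∨ ¬e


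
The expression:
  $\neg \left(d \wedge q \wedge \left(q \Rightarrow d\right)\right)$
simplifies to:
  $\neg d \vee \neg q$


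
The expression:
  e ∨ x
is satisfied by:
  {x: True, e: True}
  {x: True, e: False}
  {e: True, x: False}


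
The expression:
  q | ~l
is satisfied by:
  {q: True, l: False}
  {l: False, q: False}
  {l: True, q: True}


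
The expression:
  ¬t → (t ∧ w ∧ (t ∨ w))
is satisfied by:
  {t: True}


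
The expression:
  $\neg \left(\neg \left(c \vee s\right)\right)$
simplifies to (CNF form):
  $c \vee s$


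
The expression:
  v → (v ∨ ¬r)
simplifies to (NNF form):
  True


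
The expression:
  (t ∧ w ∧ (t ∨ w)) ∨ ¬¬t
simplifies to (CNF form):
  t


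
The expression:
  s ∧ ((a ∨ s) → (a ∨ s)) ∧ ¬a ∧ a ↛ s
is never true.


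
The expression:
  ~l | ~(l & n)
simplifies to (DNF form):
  ~l | ~n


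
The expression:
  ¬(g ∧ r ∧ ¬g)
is always true.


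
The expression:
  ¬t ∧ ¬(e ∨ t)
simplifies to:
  ¬e ∧ ¬t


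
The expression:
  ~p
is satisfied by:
  {p: False}


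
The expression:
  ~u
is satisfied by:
  {u: False}


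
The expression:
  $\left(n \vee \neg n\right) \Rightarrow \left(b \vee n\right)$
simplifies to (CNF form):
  $b \vee n$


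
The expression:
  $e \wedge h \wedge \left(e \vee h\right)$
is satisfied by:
  {h: True, e: True}


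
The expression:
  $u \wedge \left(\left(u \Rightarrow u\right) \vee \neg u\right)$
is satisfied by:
  {u: True}


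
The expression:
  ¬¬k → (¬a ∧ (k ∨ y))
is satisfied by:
  {k: False, a: False}
  {a: True, k: False}
  {k: True, a: False}


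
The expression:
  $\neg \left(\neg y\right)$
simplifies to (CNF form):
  $y$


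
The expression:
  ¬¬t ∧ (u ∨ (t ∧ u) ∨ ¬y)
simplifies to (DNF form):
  (t ∧ u) ∨ (t ∧ ¬y)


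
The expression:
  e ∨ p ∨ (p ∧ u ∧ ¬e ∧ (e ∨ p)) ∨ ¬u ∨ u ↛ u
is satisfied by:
  {e: True, p: True, u: False}
  {e: True, u: False, p: False}
  {p: True, u: False, e: False}
  {p: False, u: False, e: False}
  {e: True, p: True, u: True}
  {e: True, u: True, p: False}
  {p: True, u: True, e: False}


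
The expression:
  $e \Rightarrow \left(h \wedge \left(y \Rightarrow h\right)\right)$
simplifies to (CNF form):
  $h \vee \neg e$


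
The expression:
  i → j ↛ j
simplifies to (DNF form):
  ¬i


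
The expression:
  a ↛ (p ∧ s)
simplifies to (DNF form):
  (a ∧ ¬p) ∨ (a ∧ ¬s)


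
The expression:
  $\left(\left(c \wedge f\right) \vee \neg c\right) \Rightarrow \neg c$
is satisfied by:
  {c: False, f: False}
  {f: True, c: False}
  {c: True, f: False}


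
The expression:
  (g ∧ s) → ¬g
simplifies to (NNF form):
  ¬g ∨ ¬s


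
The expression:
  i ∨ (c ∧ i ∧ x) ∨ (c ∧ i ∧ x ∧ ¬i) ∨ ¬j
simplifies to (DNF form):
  i ∨ ¬j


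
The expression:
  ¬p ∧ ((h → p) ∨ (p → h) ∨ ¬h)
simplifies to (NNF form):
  ¬p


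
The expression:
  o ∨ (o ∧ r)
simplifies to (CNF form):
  o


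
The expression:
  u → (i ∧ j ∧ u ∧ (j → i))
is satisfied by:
  {i: True, j: True, u: False}
  {i: True, j: False, u: False}
  {j: True, i: False, u: False}
  {i: False, j: False, u: False}
  {i: True, u: True, j: True}


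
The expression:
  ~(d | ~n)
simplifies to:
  n & ~d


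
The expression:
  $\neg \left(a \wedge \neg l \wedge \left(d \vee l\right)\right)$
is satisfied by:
  {l: True, d: False, a: False}
  {l: False, d: False, a: False}
  {a: True, l: True, d: False}
  {a: True, l: False, d: False}
  {d: True, l: True, a: False}
  {d: True, l: False, a: False}
  {d: True, a: True, l: True}


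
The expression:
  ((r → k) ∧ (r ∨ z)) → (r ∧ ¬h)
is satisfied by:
  {r: True, z: False, k: False, h: False}
  {r: True, h: True, z: False, k: False}
  {r: True, k: True, z: False, h: False}
  {r: True, z: True, k: False, h: False}
  {r: True, h: True, z: True, k: False}
  {r: True, k: True, z: True, h: False}
  {h: False, z: False, k: False, r: False}
  {h: True, z: False, k: False, r: False}
  {k: True, h: False, z: False, r: False}
  {h: True, k: True, z: False, r: False}


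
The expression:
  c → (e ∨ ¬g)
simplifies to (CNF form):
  e ∨ ¬c ∨ ¬g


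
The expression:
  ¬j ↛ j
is always true.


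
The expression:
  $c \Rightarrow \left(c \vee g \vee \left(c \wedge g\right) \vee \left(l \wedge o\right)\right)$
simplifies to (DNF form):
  $\text{True}$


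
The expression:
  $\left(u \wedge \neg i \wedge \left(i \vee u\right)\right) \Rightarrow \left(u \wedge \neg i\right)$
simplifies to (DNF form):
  $\text{True}$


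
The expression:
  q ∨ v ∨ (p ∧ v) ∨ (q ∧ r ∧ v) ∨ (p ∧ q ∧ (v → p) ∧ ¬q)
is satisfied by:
  {q: True, v: True}
  {q: True, v: False}
  {v: True, q: False}


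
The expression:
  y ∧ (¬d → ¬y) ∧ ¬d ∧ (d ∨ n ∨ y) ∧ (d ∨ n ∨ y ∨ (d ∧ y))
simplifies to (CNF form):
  False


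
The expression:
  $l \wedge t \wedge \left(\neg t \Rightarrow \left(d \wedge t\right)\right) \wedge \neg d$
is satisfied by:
  {t: True, l: True, d: False}


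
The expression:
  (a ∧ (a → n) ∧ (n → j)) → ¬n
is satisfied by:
  {n: False, a: False, j: False}
  {j: True, n: False, a: False}
  {a: True, n: False, j: False}
  {j: True, a: True, n: False}
  {n: True, j: False, a: False}
  {j: True, n: True, a: False}
  {a: True, n: True, j: False}


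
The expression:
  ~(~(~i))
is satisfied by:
  {i: False}


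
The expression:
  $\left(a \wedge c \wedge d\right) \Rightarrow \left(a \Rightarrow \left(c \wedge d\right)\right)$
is always true.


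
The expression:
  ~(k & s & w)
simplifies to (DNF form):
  ~k | ~s | ~w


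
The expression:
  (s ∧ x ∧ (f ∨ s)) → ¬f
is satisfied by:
  {s: False, x: False, f: False}
  {f: True, s: False, x: False}
  {x: True, s: False, f: False}
  {f: True, x: True, s: False}
  {s: True, f: False, x: False}
  {f: True, s: True, x: False}
  {x: True, s: True, f: False}


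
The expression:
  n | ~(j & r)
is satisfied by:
  {n: True, r: False, j: False}
  {n: False, r: False, j: False}
  {j: True, n: True, r: False}
  {j: True, n: False, r: False}
  {r: True, n: True, j: False}
  {r: True, n: False, j: False}
  {r: True, j: True, n: True}


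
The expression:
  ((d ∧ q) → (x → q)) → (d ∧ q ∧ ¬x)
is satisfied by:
  {d: True, q: True, x: False}


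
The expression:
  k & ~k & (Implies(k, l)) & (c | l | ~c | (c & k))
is never true.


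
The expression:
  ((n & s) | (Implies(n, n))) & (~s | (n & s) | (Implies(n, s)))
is always true.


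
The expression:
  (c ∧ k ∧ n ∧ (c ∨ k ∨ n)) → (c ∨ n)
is always true.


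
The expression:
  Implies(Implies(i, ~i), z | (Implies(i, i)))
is always true.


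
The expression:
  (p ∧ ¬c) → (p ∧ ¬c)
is always true.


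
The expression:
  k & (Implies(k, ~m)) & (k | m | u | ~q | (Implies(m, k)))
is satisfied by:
  {k: True, m: False}


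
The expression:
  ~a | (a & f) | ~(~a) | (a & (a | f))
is always true.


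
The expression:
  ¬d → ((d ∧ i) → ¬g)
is always true.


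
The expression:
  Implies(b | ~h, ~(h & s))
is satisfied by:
  {s: False, b: False, h: False}
  {h: True, s: False, b: False}
  {b: True, s: False, h: False}
  {h: True, b: True, s: False}
  {s: True, h: False, b: False}
  {h: True, s: True, b: False}
  {b: True, s: True, h: False}


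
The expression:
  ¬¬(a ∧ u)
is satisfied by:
  {a: True, u: True}


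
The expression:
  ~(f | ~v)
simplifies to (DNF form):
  v & ~f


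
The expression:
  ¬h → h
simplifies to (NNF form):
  h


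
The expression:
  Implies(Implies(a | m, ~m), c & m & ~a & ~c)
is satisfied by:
  {m: True}


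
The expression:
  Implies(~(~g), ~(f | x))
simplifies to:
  ~g | (~f & ~x)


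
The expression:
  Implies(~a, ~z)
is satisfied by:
  {a: True, z: False}
  {z: False, a: False}
  {z: True, a: True}


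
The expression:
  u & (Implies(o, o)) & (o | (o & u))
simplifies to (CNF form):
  o & u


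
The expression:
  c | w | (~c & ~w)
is always true.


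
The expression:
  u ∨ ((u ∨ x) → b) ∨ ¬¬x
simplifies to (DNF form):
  True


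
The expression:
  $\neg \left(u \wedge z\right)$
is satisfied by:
  {u: False, z: False}
  {z: True, u: False}
  {u: True, z: False}


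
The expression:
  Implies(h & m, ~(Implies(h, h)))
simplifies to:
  ~h | ~m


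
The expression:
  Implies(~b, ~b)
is always true.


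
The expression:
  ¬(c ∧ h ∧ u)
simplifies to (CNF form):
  ¬c ∨ ¬h ∨ ¬u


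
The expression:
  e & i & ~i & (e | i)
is never true.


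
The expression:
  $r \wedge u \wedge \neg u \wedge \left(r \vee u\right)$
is never true.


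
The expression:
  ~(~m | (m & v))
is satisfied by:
  {m: True, v: False}


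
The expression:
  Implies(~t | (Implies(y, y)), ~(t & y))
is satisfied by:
  {t: False, y: False}
  {y: True, t: False}
  {t: True, y: False}


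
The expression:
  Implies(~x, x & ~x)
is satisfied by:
  {x: True}


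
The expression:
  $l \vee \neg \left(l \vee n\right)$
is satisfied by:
  {l: True, n: False}
  {n: False, l: False}
  {n: True, l: True}


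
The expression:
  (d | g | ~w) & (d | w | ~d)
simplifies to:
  d | g | ~w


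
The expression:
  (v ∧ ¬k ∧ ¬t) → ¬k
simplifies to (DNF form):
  True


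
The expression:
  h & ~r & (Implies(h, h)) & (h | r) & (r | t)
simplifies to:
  h & t & ~r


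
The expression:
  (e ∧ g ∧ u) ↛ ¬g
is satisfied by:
  {e: True, u: True, g: True}


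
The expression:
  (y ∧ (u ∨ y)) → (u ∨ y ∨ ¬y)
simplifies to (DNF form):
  True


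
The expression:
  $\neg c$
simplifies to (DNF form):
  $\neg c$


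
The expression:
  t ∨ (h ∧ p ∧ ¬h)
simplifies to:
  t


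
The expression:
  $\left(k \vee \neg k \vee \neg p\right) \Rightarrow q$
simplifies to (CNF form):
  $q$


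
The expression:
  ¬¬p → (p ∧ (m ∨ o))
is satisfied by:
  {o: True, m: True, p: False}
  {o: True, p: False, m: False}
  {m: True, p: False, o: False}
  {m: False, p: False, o: False}
  {o: True, m: True, p: True}
  {o: True, p: True, m: False}
  {m: True, p: True, o: False}


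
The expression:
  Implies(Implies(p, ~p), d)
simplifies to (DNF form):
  d | p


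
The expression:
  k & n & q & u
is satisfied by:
  {n: True, u: True, q: True, k: True}


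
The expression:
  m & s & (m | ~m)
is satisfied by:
  {m: True, s: True}


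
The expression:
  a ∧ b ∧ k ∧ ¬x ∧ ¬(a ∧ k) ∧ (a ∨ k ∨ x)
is never true.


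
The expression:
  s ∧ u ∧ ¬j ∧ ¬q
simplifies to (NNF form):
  s ∧ u ∧ ¬j ∧ ¬q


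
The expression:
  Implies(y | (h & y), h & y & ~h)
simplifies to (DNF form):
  ~y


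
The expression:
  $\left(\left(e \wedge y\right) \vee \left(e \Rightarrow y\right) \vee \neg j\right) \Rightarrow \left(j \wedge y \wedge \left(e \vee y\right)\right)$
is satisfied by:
  {j: True, y: True, e: True}
  {j: True, y: True, e: False}
  {j: True, e: True, y: False}


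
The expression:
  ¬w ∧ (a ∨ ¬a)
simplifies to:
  ¬w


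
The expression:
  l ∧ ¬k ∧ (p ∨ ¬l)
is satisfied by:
  {p: True, l: True, k: False}


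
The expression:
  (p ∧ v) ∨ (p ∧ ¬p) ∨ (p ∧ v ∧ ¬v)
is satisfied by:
  {p: True, v: True}


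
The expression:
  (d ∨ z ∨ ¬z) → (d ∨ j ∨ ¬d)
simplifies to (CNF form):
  True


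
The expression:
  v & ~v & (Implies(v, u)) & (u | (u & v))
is never true.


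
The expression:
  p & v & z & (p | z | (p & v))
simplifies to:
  p & v & z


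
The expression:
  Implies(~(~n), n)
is always true.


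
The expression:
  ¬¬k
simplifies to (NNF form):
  k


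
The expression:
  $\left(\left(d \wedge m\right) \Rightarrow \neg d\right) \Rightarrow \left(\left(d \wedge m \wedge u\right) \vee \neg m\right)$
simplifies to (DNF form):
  $d \vee \neg m$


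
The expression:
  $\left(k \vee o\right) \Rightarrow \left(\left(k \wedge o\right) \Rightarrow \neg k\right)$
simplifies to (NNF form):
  $\neg k \vee \neg o$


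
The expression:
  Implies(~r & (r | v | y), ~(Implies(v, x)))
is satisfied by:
  {r: True, x: False, y: False, v: False}
  {r: True, v: True, x: False, y: False}
  {r: True, y: True, x: False, v: False}
  {r: True, v: True, y: True, x: False}
  {r: True, x: True, y: False, v: False}
  {r: True, v: True, x: True, y: False}
  {r: True, y: True, x: True, v: False}
  {r: True, v: True, y: True, x: True}
  {v: False, x: False, y: False, r: False}
  {v: True, x: False, y: False, r: False}
  {v: True, y: True, x: False, r: False}
  {x: True, v: False, y: False, r: False}


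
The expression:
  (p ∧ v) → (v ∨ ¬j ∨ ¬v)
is always true.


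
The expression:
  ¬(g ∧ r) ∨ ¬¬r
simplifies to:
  True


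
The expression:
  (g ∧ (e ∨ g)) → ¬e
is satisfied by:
  {g: False, e: False}
  {e: True, g: False}
  {g: True, e: False}


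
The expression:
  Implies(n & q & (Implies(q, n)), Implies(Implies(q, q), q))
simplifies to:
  True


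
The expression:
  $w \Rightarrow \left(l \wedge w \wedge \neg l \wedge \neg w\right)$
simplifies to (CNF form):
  $\neg w$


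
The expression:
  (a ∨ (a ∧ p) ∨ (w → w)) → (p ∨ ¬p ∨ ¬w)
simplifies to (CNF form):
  True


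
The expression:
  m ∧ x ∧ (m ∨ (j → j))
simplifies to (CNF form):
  m ∧ x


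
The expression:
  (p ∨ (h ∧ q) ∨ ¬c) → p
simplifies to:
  p ∨ (c ∧ ¬h) ∨ (c ∧ ¬q)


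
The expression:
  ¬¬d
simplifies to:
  d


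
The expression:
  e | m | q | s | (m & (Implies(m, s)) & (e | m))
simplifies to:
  e | m | q | s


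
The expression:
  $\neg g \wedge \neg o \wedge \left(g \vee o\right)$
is never true.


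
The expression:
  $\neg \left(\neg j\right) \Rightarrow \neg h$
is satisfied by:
  {h: False, j: False}
  {j: True, h: False}
  {h: True, j: False}


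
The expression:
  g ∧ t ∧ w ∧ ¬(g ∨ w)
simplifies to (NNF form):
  False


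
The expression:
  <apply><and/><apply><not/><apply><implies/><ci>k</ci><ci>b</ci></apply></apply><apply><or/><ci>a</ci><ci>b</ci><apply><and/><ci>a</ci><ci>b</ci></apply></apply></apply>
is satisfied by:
  {a: True, k: True, b: False}


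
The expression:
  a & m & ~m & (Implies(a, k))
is never true.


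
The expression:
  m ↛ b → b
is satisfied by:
  {b: True, m: False}
  {m: False, b: False}
  {m: True, b: True}


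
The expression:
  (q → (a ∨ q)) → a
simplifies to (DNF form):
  a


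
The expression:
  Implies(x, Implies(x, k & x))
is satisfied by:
  {k: True, x: False}
  {x: False, k: False}
  {x: True, k: True}


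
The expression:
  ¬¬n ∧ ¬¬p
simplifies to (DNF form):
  n ∧ p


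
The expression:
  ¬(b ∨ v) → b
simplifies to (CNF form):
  b ∨ v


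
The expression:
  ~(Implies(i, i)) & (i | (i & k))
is never true.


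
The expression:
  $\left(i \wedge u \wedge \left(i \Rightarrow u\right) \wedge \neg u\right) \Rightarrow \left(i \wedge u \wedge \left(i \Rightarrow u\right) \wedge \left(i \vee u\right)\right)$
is always true.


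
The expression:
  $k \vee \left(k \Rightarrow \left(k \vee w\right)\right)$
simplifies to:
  $\text{True}$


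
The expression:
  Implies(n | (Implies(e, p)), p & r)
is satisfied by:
  {e: True, p: True, r: True, n: False}
  {p: True, r: True, n: False, e: False}
  {e: True, p: True, r: True, n: True}
  {p: True, r: True, n: True, e: False}
  {r: True, e: True, n: False, p: False}
  {e: True, n: False, r: False, p: False}


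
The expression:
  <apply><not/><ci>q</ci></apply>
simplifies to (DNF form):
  <apply><not/><ci>q</ci></apply>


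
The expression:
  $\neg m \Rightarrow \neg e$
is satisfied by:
  {m: True, e: False}
  {e: False, m: False}
  {e: True, m: True}


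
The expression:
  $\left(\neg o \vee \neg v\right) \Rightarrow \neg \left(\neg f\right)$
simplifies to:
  $f \vee \left(o \wedge v\right)$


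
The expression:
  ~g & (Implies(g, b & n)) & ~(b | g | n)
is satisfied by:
  {n: False, g: False, b: False}


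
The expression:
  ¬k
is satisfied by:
  {k: False}


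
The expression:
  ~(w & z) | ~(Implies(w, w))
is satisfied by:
  {w: False, z: False}
  {z: True, w: False}
  {w: True, z: False}


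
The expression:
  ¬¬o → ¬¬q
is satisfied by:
  {q: True, o: False}
  {o: False, q: False}
  {o: True, q: True}


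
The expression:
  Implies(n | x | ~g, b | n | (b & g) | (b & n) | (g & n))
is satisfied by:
  {n: True, b: True, g: True, x: False}
  {n: True, b: True, g: False, x: False}
  {n: True, b: True, x: True, g: True}
  {n: True, b: True, x: True, g: False}
  {n: True, g: True, x: False, b: False}
  {n: True, g: False, x: False, b: False}
  {n: True, x: True, g: True, b: False}
  {n: True, x: True, g: False, b: False}
  {b: True, g: True, x: False, n: False}
  {b: True, g: False, x: False, n: False}
  {b: True, x: True, g: True, n: False}
  {b: True, x: True, g: False, n: False}
  {g: True, b: False, x: False, n: False}


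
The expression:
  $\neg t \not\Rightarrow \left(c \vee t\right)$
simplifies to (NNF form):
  $\neg c \wedge \neg t$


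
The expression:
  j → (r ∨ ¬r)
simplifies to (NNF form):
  True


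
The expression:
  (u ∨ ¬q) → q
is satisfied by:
  {q: True}


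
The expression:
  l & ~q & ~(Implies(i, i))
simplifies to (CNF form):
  False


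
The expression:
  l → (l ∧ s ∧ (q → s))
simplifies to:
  s ∨ ¬l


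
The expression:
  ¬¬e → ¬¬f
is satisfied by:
  {f: True, e: False}
  {e: False, f: False}
  {e: True, f: True}


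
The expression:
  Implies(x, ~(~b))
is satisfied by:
  {b: True, x: False}
  {x: False, b: False}
  {x: True, b: True}


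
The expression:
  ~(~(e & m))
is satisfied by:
  {m: True, e: True}


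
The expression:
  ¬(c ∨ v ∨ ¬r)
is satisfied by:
  {r: True, v: False, c: False}


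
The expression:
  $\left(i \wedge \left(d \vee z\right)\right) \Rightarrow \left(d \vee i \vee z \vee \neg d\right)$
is always true.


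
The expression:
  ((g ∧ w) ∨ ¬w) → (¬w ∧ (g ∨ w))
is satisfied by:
  {g: True, w: False}
  {w: True, g: False}


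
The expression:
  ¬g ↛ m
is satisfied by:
  {m: True, g: False}
  {g: False, m: False}
  {g: True, m: True}


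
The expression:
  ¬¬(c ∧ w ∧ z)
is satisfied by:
  {c: True, z: True, w: True}


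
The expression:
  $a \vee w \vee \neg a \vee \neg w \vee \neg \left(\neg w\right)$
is always true.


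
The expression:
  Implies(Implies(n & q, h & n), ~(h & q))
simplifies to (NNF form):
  ~h | ~q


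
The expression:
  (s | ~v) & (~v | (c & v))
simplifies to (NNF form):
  ~v | (c & s)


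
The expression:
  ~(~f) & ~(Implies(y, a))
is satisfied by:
  {f: True, y: True, a: False}


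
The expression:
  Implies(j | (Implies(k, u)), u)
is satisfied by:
  {k: True, u: True, j: False}
  {u: True, j: False, k: False}
  {k: True, u: True, j: True}
  {u: True, j: True, k: False}
  {k: True, j: False, u: False}


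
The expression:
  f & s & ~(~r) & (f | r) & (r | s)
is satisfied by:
  {r: True, s: True, f: True}


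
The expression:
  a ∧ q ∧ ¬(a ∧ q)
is never true.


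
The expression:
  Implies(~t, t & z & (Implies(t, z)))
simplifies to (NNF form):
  t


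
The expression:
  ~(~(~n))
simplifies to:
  ~n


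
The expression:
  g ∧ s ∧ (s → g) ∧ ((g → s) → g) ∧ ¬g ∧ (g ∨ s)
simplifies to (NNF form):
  False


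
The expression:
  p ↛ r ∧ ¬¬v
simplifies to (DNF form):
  p ∧ v ∧ ¬r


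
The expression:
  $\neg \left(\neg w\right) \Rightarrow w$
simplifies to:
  $\text{True}$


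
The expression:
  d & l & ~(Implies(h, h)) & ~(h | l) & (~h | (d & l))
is never true.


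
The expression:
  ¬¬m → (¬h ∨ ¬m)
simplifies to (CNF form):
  ¬h ∨ ¬m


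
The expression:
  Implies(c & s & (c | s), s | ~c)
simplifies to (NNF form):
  True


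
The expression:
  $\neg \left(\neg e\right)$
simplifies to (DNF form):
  $e$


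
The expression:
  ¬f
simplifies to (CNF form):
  ¬f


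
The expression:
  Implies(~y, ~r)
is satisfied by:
  {y: True, r: False}
  {r: False, y: False}
  {r: True, y: True}


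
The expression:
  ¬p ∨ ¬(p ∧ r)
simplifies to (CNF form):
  ¬p ∨ ¬r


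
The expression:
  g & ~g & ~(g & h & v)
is never true.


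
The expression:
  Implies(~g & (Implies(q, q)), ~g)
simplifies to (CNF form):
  True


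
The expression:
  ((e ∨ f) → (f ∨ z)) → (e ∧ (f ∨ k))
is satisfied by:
  {k: True, f: True, e: True, z: False}
  {k: True, e: True, f: False, z: False}
  {f: True, e: True, k: False, z: False}
  {e: True, k: False, f: False, z: False}
  {z: True, k: True, e: True, f: True}
  {z: True, k: True, e: True, f: False}
  {z: True, e: True, f: True, k: False}


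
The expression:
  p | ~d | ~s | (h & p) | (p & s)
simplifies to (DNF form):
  p | ~d | ~s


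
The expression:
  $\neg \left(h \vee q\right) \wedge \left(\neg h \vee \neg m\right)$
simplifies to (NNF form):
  $\neg h \wedge \neg q$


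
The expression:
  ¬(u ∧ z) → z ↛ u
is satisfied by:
  {z: True}


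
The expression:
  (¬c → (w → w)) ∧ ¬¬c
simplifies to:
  c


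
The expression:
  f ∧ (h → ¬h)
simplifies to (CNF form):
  f ∧ ¬h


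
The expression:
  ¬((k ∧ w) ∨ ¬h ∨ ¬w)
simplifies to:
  h ∧ w ∧ ¬k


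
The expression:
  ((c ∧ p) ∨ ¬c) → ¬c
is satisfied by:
  {p: False, c: False}
  {c: True, p: False}
  {p: True, c: False}


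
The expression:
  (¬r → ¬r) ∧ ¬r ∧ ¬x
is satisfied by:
  {x: False, r: False}


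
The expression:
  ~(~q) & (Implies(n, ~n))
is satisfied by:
  {q: True, n: False}


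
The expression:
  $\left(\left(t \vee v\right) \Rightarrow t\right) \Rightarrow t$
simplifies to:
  $t \vee v$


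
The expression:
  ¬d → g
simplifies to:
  d ∨ g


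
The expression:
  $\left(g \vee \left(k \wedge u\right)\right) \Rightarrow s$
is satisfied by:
  {s: True, u: False, g: False, k: False}
  {s: True, k: True, u: False, g: False}
  {s: True, u: True, g: False, k: False}
  {s: True, k: True, u: True, g: False}
  {s: True, g: True, u: False, k: False}
  {s: True, g: True, k: True, u: False}
  {s: True, g: True, u: True, k: False}
  {s: True, k: True, g: True, u: True}
  {k: False, u: False, g: False, s: False}
  {k: True, u: False, g: False, s: False}
  {u: True, k: False, g: False, s: False}


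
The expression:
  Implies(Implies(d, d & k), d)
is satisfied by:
  {d: True}


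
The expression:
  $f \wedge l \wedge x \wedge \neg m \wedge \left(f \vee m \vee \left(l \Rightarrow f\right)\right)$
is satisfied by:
  {x: True, f: True, l: True, m: False}


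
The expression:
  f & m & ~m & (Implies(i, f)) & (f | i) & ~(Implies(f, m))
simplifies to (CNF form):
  False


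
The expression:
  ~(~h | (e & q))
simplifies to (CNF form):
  h & (~e | ~q)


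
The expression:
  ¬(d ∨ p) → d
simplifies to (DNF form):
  d ∨ p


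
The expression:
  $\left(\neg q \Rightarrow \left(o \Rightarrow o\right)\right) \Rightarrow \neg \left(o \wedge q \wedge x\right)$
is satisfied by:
  {o: False, q: False, x: False}
  {x: True, o: False, q: False}
  {q: True, o: False, x: False}
  {x: True, q: True, o: False}
  {o: True, x: False, q: False}
  {x: True, o: True, q: False}
  {q: True, o: True, x: False}


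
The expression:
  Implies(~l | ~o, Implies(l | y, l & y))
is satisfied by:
  {o: True, y: False, l: False}
  {y: False, l: False, o: False}
  {o: True, l: True, y: False}
  {o: True, l: True, y: True}
  {l: True, y: True, o: False}


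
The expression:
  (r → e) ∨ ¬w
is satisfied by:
  {e: True, w: False, r: False}
  {w: False, r: False, e: False}
  {r: True, e: True, w: False}
  {r: True, w: False, e: False}
  {e: True, w: True, r: False}
  {w: True, e: False, r: False}
  {r: True, w: True, e: True}


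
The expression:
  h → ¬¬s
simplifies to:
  s ∨ ¬h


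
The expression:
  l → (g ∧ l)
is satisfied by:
  {g: True, l: False}
  {l: False, g: False}
  {l: True, g: True}


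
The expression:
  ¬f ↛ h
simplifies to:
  h ∨ ¬f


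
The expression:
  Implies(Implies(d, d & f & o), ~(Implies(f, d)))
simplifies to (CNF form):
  (d | f) & (f | ~f) & (d | f | ~d) & (d | f | ~o) & (d | ~d | ~o) & (f | ~d | ~f) & (f | ~f | ~o) & (~d | ~f | ~o)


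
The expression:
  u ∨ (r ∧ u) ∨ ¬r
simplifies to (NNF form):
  u ∨ ¬r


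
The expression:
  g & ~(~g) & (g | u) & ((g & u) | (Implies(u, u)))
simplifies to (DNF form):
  g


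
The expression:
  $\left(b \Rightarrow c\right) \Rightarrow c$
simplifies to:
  $b \vee c$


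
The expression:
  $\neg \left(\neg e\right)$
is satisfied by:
  {e: True}


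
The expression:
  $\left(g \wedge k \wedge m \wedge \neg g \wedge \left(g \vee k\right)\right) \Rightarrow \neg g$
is always true.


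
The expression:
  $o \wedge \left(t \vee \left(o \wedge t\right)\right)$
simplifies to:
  $o \wedge t$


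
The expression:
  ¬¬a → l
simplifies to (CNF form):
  l ∨ ¬a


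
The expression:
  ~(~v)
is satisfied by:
  {v: True}


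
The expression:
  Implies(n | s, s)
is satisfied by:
  {s: True, n: False}
  {n: False, s: False}
  {n: True, s: True}


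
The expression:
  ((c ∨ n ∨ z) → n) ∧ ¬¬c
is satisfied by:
  {c: True, n: True}


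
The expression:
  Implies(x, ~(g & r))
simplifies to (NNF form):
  ~g | ~r | ~x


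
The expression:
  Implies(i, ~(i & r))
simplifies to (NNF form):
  ~i | ~r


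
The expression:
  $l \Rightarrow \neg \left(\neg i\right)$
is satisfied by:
  {i: True, l: False}
  {l: False, i: False}
  {l: True, i: True}


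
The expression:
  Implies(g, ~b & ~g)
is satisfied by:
  {g: False}


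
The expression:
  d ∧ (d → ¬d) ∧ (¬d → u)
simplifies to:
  False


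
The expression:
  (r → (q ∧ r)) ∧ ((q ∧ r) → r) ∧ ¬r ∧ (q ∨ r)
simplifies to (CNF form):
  q ∧ ¬r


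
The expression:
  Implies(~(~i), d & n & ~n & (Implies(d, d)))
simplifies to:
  ~i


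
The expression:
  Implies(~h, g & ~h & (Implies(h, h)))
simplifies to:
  g | h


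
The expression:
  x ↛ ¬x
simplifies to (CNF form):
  x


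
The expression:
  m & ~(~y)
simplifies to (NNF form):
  m & y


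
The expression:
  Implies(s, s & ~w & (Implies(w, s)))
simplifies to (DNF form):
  ~s | ~w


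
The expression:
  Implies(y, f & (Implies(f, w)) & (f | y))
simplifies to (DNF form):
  ~y | (f & w)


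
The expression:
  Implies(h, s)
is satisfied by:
  {s: True, h: False}
  {h: False, s: False}
  {h: True, s: True}


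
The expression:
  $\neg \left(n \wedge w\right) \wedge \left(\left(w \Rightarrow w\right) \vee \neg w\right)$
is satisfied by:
  {w: False, n: False}
  {n: True, w: False}
  {w: True, n: False}


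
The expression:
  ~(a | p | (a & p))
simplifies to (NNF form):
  ~a & ~p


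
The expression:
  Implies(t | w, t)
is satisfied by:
  {t: True, w: False}
  {w: False, t: False}
  {w: True, t: True}


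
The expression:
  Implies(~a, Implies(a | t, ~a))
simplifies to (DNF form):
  True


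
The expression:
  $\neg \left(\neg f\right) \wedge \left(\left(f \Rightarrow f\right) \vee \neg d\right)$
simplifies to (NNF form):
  $f$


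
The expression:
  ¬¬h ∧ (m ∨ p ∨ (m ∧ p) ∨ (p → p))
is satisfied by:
  {h: True}


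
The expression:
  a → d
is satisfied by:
  {d: True, a: False}
  {a: False, d: False}
  {a: True, d: True}


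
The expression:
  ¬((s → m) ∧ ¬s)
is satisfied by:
  {s: True}


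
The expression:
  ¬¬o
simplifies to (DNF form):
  o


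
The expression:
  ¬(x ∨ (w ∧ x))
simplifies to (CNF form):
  ¬x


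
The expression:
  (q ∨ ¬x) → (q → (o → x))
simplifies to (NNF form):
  x ∨ ¬o ∨ ¬q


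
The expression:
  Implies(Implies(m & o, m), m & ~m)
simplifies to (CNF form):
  False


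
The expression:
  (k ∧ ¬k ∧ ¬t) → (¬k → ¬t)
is always true.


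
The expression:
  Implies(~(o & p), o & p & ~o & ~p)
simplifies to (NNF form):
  o & p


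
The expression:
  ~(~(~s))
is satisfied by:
  {s: False}


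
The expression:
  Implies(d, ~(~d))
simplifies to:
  True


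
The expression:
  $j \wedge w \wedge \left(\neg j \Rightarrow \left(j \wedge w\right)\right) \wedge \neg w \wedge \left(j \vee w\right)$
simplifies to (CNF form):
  $\text{False}$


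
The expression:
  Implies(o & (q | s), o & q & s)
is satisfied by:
  {s: False, o: False, q: False}
  {q: True, s: False, o: False}
  {s: True, q: False, o: False}
  {q: True, s: True, o: False}
  {o: True, q: False, s: False}
  {q: True, o: True, s: True}


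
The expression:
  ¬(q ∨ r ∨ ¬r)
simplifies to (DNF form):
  False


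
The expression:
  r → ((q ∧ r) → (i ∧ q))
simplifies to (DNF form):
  i ∨ ¬q ∨ ¬r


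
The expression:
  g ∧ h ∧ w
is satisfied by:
  {h: True, w: True, g: True}


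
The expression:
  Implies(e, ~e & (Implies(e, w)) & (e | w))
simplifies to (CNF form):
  ~e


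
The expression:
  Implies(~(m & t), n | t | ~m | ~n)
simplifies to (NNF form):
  True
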